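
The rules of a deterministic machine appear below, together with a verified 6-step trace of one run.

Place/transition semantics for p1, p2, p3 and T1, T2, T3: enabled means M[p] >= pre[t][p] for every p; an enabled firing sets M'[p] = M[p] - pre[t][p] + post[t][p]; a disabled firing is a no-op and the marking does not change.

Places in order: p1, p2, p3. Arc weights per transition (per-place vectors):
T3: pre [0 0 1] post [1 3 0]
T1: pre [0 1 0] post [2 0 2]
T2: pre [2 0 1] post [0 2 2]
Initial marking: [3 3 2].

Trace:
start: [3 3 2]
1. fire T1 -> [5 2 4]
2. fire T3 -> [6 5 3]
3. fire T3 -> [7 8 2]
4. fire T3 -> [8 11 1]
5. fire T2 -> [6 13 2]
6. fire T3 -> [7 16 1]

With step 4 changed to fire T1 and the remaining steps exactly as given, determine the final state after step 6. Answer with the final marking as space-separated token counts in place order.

(re-executing from step 4 with the substitution; state before step 4: [7 8 2])
4. fire T1 -> [9 7 4]
5. fire T2 -> [7 9 5]
6. fire T3 -> [8 12 4]

8 12 4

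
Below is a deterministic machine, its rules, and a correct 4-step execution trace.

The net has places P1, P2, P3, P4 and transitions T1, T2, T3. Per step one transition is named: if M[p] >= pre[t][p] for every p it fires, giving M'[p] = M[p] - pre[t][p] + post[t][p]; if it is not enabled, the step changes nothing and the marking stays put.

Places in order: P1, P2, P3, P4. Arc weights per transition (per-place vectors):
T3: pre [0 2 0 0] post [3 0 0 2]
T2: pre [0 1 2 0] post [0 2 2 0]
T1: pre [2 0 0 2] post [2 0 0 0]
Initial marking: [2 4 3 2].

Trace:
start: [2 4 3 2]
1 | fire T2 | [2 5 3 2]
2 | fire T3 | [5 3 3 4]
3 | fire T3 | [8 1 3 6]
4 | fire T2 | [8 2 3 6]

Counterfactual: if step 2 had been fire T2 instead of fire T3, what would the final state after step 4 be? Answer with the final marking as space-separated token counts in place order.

5 5 3 4

(re-executing from step 2 with the substitution; state before step 2: [2 5 3 2])
2 | fire T2 | [2 6 3 2]
3 | fire T3 | [5 4 3 4]
4 | fire T2 | [5 5 3 4]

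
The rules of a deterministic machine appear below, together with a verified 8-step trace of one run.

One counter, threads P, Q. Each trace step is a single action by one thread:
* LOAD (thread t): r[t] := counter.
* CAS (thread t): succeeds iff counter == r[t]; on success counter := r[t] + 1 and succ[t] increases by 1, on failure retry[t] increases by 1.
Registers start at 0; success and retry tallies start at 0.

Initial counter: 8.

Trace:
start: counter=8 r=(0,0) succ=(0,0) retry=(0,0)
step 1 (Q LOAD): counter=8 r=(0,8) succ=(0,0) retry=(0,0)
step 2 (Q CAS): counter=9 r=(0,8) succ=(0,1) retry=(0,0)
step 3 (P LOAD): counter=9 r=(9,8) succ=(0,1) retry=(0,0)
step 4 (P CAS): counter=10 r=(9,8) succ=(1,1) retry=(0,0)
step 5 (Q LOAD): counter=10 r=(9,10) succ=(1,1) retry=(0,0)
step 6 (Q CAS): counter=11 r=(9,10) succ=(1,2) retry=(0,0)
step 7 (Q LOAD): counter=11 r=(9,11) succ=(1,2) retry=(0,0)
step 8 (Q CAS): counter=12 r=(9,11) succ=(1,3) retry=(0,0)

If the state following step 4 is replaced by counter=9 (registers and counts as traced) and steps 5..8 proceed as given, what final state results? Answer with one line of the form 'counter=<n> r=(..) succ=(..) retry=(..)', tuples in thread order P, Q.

counter=11 r=(9,10) succ=(1,3) retry=(0,0)

state after step 4 := counter=9 r=(9,8) succ=(1,1) retry=(0,0)
step 5 (Q LOAD): counter=9 r=(9,9) succ=(1,1) retry=(0,0)
step 6 (Q CAS): counter=10 r=(9,9) succ=(1,2) retry=(0,0)
step 7 (Q LOAD): counter=10 r=(9,10) succ=(1,2) retry=(0,0)
step 8 (Q CAS): counter=11 r=(9,10) succ=(1,3) retry=(0,0)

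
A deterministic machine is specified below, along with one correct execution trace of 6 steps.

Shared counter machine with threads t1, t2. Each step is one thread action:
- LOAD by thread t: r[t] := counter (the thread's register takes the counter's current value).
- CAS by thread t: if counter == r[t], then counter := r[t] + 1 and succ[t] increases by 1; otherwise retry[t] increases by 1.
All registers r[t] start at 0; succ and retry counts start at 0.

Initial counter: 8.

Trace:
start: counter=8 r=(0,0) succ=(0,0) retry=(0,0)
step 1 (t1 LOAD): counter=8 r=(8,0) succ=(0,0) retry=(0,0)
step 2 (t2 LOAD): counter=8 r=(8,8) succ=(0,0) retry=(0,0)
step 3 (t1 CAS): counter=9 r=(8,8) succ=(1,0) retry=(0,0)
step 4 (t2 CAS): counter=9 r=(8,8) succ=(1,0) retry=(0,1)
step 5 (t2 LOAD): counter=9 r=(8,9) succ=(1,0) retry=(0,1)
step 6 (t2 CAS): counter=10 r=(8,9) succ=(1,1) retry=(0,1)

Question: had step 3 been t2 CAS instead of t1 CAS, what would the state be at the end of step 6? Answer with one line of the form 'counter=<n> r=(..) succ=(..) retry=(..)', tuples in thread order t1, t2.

(re-executing from step 3 with the substitution; state before step 3: counter=8 r=(8,8) succ=(0,0) retry=(0,0))
step 3 (t2 CAS): counter=9 r=(8,8) succ=(0,1) retry=(0,0)
step 4 (t2 CAS): counter=9 r=(8,8) succ=(0,1) retry=(0,1)
step 5 (t2 LOAD): counter=9 r=(8,9) succ=(0,1) retry=(0,1)
step 6 (t2 CAS): counter=10 r=(8,9) succ=(0,2) retry=(0,1)

counter=10 r=(8,9) succ=(0,2) retry=(0,1)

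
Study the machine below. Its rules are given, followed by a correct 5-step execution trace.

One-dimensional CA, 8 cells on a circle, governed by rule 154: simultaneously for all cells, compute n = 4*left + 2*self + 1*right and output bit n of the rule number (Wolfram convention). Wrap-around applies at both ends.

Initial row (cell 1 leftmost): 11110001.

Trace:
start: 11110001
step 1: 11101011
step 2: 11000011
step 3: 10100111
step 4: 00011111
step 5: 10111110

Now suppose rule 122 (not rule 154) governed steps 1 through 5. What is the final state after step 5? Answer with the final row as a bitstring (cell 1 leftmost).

11111011

(re-executing steps 1..5 under rule 122; state before step 1: 11110001)
step 1: 00011011
step 2: 10111111
step 3: 11100000
step 4: 10110001
step 5: 11111011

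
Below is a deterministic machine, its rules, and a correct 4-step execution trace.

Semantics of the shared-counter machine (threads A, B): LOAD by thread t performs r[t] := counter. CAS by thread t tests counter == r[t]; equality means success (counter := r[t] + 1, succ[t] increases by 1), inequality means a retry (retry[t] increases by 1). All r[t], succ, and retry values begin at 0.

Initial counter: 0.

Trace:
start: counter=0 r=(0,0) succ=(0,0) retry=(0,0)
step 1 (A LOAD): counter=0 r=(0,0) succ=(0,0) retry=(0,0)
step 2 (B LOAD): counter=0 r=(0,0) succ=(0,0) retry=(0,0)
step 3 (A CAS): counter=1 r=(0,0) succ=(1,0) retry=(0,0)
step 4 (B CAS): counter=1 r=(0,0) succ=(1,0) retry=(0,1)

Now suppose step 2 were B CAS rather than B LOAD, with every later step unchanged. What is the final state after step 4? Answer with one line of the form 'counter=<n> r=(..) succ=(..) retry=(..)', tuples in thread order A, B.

(re-executing from step 2 with the substitution; state before step 2: counter=0 r=(0,0) succ=(0,0) retry=(0,0))
step 2 (B CAS): counter=1 r=(0,0) succ=(0,1) retry=(0,0)
step 3 (A CAS): counter=1 r=(0,0) succ=(0,1) retry=(1,0)
step 4 (B CAS): counter=1 r=(0,0) succ=(0,1) retry=(1,1)

counter=1 r=(0,0) succ=(0,1) retry=(1,1)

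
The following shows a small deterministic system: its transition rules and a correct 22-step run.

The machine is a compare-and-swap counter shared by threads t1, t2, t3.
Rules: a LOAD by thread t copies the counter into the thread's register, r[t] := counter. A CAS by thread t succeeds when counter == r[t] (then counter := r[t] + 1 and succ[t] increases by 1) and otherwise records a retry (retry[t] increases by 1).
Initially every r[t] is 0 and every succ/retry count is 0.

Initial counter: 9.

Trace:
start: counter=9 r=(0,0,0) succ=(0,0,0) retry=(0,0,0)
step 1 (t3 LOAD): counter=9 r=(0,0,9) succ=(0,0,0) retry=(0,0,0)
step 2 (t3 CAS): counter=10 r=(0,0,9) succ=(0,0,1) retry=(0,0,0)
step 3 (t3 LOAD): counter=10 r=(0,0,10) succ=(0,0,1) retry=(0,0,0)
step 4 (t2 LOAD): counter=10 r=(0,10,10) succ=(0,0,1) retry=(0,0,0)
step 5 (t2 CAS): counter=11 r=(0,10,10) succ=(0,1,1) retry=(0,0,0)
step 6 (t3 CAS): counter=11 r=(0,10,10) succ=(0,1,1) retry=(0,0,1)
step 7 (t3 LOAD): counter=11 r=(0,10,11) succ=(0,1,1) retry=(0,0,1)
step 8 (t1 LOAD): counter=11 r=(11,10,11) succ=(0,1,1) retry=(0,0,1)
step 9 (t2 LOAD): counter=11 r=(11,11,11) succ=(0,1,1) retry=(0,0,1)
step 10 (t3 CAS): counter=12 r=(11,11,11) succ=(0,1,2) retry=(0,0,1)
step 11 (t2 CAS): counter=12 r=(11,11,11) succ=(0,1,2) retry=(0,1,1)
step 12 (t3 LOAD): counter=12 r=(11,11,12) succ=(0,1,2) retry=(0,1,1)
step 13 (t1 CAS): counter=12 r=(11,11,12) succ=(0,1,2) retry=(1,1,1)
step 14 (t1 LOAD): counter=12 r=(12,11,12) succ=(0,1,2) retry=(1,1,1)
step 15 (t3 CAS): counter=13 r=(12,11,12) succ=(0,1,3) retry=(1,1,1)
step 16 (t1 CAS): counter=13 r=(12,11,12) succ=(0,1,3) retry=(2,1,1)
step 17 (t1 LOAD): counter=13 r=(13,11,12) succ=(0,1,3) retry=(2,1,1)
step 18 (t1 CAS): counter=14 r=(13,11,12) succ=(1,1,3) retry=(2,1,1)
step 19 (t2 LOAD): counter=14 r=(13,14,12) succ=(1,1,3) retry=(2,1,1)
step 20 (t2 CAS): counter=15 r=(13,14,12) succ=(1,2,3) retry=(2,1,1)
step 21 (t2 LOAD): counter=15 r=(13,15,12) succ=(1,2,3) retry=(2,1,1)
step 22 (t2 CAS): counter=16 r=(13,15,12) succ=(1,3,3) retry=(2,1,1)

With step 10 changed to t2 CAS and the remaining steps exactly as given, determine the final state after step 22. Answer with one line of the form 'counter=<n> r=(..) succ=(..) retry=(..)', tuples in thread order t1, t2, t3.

counter=16 r=(13,15,12) succ=(1,4,2) retry=(2,1,1)

(re-executing from step 10 with the substitution; state before step 10: counter=11 r=(11,11,11) succ=(0,1,1) retry=(0,0,1))
step 10 (t2 CAS): counter=12 r=(11,11,11) succ=(0,2,1) retry=(0,0,1)
step 11 (t2 CAS): counter=12 r=(11,11,11) succ=(0,2,1) retry=(0,1,1)
step 12 (t3 LOAD): counter=12 r=(11,11,12) succ=(0,2,1) retry=(0,1,1)
step 13 (t1 CAS): counter=12 r=(11,11,12) succ=(0,2,1) retry=(1,1,1)
step 14 (t1 LOAD): counter=12 r=(12,11,12) succ=(0,2,1) retry=(1,1,1)
step 15 (t3 CAS): counter=13 r=(12,11,12) succ=(0,2,2) retry=(1,1,1)
step 16 (t1 CAS): counter=13 r=(12,11,12) succ=(0,2,2) retry=(2,1,1)
step 17 (t1 LOAD): counter=13 r=(13,11,12) succ=(0,2,2) retry=(2,1,1)
step 18 (t1 CAS): counter=14 r=(13,11,12) succ=(1,2,2) retry=(2,1,1)
step 19 (t2 LOAD): counter=14 r=(13,14,12) succ=(1,2,2) retry=(2,1,1)
step 20 (t2 CAS): counter=15 r=(13,14,12) succ=(1,3,2) retry=(2,1,1)
step 21 (t2 LOAD): counter=15 r=(13,15,12) succ=(1,3,2) retry=(2,1,1)
step 22 (t2 CAS): counter=16 r=(13,15,12) succ=(1,4,2) retry=(2,1,1)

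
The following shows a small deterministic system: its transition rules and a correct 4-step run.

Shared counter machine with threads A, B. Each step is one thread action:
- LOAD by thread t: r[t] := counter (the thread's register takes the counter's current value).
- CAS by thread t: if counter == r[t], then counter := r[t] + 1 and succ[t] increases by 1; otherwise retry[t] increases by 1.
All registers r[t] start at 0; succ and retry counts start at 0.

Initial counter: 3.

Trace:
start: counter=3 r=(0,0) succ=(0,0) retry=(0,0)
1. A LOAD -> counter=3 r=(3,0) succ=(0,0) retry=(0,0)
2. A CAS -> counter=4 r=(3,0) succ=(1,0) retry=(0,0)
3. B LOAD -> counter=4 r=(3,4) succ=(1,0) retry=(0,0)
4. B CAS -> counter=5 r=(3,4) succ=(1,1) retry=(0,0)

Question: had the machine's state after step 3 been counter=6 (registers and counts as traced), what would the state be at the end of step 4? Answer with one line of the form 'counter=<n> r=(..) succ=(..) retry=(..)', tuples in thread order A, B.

counter=6 r=(3,4) succ=(1,0) retry=(0,1)

state after step 3 := counter=6 r=(3,4) succ=(1,0) retry=(0,0)
4. B CAS -> counter=6 r=(3,4) succ=(1,0) retry=(0,1)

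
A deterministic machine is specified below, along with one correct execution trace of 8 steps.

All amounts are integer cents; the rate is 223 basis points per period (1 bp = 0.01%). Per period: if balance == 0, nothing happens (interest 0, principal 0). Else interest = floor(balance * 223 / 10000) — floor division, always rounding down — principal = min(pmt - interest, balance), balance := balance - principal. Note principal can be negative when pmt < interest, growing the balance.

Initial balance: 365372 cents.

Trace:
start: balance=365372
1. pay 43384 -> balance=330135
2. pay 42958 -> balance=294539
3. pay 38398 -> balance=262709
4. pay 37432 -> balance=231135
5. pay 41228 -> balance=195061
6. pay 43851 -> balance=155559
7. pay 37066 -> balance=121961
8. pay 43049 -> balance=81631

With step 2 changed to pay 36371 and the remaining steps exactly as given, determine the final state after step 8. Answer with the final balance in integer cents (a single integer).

(re-executing from step 2 with the substitution; state before step 2: balance=330135)
2. pay 36371 -> balance=301126
3. pay 38398 -> balance=269443
4. pay 37432 -> balance=238019
5. pay 41228 -> balance=202098
6. pay 43851 -> balance=162753
7. pay 37066 -> balance=129316
8. pay 43049 -> balance=89150

89150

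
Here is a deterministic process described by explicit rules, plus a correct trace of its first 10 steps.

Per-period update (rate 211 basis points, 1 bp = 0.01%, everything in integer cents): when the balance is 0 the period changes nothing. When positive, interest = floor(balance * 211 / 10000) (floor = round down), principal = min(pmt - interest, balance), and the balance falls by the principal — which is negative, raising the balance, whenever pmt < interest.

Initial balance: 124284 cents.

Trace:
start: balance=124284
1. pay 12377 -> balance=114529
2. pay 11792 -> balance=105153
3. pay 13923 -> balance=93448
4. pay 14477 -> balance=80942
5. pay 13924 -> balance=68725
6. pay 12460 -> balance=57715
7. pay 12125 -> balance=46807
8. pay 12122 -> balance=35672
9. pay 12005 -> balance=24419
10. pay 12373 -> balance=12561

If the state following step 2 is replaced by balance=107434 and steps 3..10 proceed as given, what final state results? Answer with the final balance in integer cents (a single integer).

15258

state after step 2 := balance=107434
3. pay 13923 -> balance=95777
4. pay 14477 -> balance=83320
5. pay 13924 -> balance=71154
6. pay 12460 -> balance=60195
7. pay 12125 -> balance=49340
8. pay 12122 -> balance=38259
9. pay 12005 -> balance=27061
10. pay 12373 -> balance=15258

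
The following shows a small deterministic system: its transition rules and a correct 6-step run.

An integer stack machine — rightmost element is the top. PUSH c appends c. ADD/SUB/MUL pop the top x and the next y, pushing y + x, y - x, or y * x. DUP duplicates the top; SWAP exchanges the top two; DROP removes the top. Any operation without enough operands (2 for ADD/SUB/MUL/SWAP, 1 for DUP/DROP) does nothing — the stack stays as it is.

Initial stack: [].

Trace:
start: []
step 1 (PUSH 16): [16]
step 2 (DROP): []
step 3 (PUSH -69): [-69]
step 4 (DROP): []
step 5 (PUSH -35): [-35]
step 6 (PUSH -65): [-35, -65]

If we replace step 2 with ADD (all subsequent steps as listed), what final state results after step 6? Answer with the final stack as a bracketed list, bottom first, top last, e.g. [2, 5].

(re-executing from step 2 with the substitution; state before step 2: [16])
step 2 (ADD): [16]
step 3 (PUSH -69): [16, -69]
step 4 (DROP): [16]
step 5 (PUSH -35): [16, -35]
step 6 (PUSH -65): [16, -35, -65]

[16, -35, -65]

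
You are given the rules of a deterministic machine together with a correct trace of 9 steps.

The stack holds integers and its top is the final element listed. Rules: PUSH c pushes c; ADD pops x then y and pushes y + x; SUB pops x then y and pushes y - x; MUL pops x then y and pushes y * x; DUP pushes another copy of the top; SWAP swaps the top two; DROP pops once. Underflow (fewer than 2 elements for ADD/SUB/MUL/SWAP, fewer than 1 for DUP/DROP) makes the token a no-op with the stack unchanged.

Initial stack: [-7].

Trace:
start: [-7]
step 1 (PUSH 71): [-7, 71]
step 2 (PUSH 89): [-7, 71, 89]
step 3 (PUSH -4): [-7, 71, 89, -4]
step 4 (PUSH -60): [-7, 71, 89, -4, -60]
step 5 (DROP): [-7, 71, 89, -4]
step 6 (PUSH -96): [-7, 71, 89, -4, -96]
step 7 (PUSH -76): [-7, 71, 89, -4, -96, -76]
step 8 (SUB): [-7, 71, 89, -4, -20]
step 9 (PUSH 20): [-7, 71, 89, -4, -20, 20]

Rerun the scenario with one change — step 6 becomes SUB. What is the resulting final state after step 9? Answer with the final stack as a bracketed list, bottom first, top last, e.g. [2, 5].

(re-executing from step 6 with the substitution; state before step 6: [-7, 71, 89, -4])
step 6 (SUB): [-7, 71, 93]
step 7 (PUSH -76): [-7, 71, 93, -76]
step 8 (SUB): [-7, 71, 169]
step 9 (PUSH 20): [-7, 71, 169, 20]

[-7, 71, 169, 20]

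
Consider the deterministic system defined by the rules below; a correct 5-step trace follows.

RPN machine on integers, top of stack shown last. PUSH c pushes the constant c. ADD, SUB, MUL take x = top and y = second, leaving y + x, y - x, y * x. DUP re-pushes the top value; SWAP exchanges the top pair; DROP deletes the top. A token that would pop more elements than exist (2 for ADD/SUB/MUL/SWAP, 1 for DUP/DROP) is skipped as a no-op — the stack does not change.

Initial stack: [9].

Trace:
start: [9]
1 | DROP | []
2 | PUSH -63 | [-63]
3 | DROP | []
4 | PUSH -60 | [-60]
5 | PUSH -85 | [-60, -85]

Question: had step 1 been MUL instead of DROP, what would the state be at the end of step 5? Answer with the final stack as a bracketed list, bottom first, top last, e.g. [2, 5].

[9, -60, -85]

(re-executing from step 1 with the substitution; state before step 1: [9])
1 | MUL | [9]
2 | PUSH -63 | [9, -63]
3 | DROP | [9]
4 | PUSH -60 | [9, -60]
5 | PUSH -85 | [9, -60, -85]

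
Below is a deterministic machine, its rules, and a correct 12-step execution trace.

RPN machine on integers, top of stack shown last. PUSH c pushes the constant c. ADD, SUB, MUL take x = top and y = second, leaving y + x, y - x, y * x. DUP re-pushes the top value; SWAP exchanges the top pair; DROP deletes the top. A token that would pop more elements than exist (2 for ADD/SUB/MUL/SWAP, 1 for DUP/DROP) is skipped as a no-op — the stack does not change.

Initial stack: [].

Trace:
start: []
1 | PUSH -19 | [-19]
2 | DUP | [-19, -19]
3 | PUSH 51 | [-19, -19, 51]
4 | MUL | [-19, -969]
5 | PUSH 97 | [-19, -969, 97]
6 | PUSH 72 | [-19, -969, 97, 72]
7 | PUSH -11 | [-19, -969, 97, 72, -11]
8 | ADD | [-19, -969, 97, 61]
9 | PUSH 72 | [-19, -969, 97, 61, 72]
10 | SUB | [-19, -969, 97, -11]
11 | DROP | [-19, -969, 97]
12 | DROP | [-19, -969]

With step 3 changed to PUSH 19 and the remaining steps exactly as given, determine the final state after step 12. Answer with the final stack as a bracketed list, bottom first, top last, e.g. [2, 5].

[-19, -361]

(re-executing from step 3 with the substitution; state before step 3: [-19, -19])
3 | PUSH 19 | [-19, -19, 19]
4 | MUL | [-19, -361]
5 | PUSH 97 | [-19, -361, 97]
6 | PUSH 72 | [-19, -361, 97, 72]
7 | PUSH -11 | [-19, -361, 97, 72, -11]
8 | ADD | [-19, -361, 97, 61]
9 | PUSH 72 | [-19, -361, 97, 61, 72]
10 | SUB | [-19, -361, 97, -11]
11 | DROP | [-19, -361, 97]
12 | DROP | [-19, -361]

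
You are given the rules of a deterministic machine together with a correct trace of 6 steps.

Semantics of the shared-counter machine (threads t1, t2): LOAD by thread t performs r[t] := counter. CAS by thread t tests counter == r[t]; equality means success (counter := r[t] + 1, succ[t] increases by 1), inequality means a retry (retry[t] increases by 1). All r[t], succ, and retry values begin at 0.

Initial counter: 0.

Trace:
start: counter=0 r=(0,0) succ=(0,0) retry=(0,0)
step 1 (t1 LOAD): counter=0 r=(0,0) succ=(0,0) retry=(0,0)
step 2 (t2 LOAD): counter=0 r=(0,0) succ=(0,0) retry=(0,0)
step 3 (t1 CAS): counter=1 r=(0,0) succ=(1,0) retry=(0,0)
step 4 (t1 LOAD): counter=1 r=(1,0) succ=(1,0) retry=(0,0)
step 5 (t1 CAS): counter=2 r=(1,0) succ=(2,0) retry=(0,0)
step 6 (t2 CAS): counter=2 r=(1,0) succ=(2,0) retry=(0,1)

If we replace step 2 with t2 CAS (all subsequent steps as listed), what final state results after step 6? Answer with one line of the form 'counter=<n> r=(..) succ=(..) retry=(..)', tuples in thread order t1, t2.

(re-executing from step 2 with the substitution; state before step 2: counter=0 r=(0,0) succ=(0,0) retry=(0,0))
step 2 (t2 CAS): counter=1 r=(0,0) succ=(0,1) retry=(0,0)
step 3 (t1 CAS): counter=1 r=(0,0) succ=(0,1) retry=(1,0)
step 4 (t1 LOAD): counter=1 r=(1,0) succ=(0,1) retry=(1,0)
step 5 (t1 CAS): counter=2 r=(1,0) succ=(1,1) retry=(1,0)
step 6 (t2 CAS): counter=2 r=(1,0) succ=(1,1) retry=(1,1)

counter=2 r=(1,0) succ=(1,1) retry=(1,1)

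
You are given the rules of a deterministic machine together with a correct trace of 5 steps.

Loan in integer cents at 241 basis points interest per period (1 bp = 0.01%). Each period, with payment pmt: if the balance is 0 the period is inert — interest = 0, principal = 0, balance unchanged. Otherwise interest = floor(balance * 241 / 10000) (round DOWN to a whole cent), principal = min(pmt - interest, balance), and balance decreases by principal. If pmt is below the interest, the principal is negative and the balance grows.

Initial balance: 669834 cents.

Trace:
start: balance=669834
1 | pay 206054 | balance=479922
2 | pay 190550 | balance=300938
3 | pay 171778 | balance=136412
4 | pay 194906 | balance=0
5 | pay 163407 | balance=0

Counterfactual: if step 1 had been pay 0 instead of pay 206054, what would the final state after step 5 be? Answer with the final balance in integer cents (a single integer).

(re-executing from step 1 with the substitution; state before step 1: balance=669834)
1 | pay 0 | balance=685976
2 | pay 190550 | balance=511958
3 | pay 171778 | balance=352518
4 | pay 194906 | balance=166107
5 | pay 163407 | balance=6703

6703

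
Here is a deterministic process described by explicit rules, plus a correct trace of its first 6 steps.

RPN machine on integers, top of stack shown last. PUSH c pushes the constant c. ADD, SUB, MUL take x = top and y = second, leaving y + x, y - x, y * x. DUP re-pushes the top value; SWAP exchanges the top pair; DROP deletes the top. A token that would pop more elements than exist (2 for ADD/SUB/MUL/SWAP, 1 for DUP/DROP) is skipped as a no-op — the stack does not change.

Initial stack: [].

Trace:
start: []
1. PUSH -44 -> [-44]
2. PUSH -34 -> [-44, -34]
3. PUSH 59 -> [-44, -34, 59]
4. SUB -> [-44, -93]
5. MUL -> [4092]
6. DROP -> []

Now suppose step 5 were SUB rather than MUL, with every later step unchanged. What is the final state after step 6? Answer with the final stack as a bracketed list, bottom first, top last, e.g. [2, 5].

[]

(re-executing from step 5 with the substitution; state before step 5: [-44, -93])
5. SUB -> [49]
6. DROP -> []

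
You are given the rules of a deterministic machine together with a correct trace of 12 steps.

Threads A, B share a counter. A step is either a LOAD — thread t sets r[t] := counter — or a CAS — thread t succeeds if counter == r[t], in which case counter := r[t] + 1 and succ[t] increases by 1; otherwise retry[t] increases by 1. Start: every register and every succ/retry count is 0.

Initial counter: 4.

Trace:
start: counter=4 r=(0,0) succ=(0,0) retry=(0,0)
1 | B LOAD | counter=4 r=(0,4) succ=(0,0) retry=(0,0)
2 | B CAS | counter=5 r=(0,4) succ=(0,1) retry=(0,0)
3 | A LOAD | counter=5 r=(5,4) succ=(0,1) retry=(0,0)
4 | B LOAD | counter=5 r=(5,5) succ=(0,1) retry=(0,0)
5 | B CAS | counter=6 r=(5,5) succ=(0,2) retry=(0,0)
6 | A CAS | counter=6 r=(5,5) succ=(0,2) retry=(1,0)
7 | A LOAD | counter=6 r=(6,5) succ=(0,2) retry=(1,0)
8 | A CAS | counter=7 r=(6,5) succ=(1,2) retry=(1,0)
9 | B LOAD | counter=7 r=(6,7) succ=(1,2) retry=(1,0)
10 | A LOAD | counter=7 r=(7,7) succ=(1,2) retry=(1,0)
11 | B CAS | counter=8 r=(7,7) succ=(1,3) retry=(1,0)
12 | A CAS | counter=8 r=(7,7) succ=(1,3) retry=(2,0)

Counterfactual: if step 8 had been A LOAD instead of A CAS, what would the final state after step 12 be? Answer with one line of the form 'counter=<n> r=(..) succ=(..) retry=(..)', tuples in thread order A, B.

counter=7 r=(6,6) succ=(0,3) retry=(2,0)

(re-executing from step 8 with the substitution; state before step 8: counter=6 r=(6,5) succ=(0,2) retry=(1,0))
8 | A LOAD | counter=6 r=(6,5) succ=(0,2) retry=(1,0)
9 | B LOAD | counter=6 r=(6,6) succ=(0,2) retry=(1,0)
10 | A LOAD | counter=6 r=(6,6) succ=(0,2) retry=(1,0)
11 | B CAS | counter=7 r=(6,6) succ=(0,3) retry=(1,0)
12 | A CAS | counter=7 r=(6,6) succ=(0,3) retry=(2,0)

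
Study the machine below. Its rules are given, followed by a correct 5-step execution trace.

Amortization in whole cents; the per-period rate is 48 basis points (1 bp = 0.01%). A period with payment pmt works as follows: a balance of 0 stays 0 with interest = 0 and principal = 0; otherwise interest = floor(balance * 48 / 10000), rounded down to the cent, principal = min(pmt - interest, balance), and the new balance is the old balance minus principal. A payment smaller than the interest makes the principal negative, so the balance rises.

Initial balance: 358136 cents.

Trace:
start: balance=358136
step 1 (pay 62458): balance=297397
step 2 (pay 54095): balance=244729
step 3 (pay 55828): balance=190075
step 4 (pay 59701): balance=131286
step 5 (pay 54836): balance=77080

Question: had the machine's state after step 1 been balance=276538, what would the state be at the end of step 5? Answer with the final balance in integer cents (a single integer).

state after step 1 := balance=276538
step 2 (pay 54095): balance=223770
step 3 (pay 55828): balance=169016
step 4 (pay 59701): balance=110126
step 5 (pay 54836): balance=55818

55818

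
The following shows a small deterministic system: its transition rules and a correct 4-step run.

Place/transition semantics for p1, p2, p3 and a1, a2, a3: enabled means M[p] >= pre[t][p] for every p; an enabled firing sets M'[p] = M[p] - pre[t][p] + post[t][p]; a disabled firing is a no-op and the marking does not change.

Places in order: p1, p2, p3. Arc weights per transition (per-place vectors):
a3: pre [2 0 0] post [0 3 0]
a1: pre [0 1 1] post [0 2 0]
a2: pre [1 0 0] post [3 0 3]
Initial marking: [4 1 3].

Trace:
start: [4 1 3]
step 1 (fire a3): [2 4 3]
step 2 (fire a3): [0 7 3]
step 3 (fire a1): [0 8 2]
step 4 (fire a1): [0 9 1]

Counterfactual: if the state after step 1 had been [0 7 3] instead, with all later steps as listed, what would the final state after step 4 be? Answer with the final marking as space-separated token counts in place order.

0 9 1

state after step 1 := [0 7 3]
step 2 (fire a3): [0 7 3]
step 3 (fire a1): [0 8 2]
step 4 (fire a1): [0 9 1]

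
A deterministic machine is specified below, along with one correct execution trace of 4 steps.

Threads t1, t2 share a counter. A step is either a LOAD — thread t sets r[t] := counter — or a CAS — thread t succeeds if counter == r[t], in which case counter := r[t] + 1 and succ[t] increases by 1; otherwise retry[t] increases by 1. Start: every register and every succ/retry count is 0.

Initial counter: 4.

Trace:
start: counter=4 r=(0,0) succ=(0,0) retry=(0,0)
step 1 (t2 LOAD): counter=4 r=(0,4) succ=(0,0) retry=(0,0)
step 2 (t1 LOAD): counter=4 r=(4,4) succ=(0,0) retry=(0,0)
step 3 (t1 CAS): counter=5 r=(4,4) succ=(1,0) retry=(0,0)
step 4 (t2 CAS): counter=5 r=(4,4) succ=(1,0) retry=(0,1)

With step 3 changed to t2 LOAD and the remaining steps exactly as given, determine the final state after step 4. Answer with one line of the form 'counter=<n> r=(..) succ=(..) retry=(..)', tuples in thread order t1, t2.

(re-executing from step 3 with the substitution; state before step 3: counter=4 r=(4,4) succ=(0,0) retry=(0,0))
step 3 (t2 LOAD): counter=4 r=(4,4) succ=(0,0) retry=(0,0)
step 4 (t2 CAS): counter=5 r=(4,4) succ=(0,1) retry=(0,0)

counter=5 r=(4,4) succ=(0,1) retry=(0,0)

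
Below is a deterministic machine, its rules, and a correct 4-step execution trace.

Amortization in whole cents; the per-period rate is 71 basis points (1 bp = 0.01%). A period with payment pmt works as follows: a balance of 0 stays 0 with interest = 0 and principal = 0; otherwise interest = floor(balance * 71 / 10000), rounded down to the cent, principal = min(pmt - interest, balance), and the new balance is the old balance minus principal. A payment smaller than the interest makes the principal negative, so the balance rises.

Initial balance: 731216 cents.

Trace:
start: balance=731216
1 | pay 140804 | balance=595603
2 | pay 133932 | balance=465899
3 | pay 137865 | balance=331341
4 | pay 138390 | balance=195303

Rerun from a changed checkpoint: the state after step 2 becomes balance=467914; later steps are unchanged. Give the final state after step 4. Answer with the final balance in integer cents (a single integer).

197347

state after step 2 := balance=467914
3 | pay 137865 | balance=333371
4 | pay 138390 | balance=197347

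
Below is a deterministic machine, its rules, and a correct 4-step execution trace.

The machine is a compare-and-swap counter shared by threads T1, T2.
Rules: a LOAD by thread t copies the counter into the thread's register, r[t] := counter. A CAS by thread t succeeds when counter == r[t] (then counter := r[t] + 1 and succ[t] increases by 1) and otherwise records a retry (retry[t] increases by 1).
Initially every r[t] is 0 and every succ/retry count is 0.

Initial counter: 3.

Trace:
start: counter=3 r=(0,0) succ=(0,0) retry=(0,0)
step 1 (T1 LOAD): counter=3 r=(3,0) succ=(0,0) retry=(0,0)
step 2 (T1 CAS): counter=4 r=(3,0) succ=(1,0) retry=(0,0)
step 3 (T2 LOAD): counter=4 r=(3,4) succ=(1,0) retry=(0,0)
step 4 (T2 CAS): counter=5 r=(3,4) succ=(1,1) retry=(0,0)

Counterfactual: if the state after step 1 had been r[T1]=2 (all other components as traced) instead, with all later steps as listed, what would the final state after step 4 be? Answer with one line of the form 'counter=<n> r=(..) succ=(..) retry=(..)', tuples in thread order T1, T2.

counter=4 r=(2,3) succ=(0,1) retry=(1,0)

state after step 1 := counter=3 r=(2,0) succ=(0,0) retry=(0,0)
step 2 (T1 CAS): counter=3 r=(2,0) succ=(0,0) retry=(1,0)
step 3 (T2 LOAD): counter=3 r=(2,3) succ=(0,0) retry=(1,0)
step 4 (T2 CAS): counter=4 r=(2,3) succ=(0,1) retry=(1,0)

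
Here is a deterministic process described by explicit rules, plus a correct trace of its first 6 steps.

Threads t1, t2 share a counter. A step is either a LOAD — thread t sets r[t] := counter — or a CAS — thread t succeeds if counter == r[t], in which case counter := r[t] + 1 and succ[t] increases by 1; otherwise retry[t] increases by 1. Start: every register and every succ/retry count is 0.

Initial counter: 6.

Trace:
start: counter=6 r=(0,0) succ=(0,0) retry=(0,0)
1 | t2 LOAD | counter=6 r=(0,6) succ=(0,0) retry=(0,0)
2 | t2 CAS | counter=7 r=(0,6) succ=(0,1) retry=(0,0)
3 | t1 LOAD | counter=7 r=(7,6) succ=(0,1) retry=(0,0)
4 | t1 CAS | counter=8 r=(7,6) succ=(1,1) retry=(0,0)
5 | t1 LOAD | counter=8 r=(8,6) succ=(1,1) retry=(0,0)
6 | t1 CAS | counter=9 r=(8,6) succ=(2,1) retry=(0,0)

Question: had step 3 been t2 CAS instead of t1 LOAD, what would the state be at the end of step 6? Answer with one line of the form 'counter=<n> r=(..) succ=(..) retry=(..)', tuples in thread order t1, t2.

(re-executing from step 3 with the substitution; state before step 3: counter=7 r=(0,6) succ=(0,1) retry=(0,0))
3 | t2 CAS | counter=7 r=(0,6) succ=(0,1) retry=(0,1)
4 | t1 CAS | counter=7 r=(0,6) succ=(0,1) retry=(1,1)
5 | t1 LOAD | counter=7 r=(7,6) succ=(0,1) retry=(1,1)
6 | t1 CAS | counter=8 r=(7,6) succ=(1,1) retry=(1,1)

counter=8 r=(7,6) succ=(1,1) retry=(1,1)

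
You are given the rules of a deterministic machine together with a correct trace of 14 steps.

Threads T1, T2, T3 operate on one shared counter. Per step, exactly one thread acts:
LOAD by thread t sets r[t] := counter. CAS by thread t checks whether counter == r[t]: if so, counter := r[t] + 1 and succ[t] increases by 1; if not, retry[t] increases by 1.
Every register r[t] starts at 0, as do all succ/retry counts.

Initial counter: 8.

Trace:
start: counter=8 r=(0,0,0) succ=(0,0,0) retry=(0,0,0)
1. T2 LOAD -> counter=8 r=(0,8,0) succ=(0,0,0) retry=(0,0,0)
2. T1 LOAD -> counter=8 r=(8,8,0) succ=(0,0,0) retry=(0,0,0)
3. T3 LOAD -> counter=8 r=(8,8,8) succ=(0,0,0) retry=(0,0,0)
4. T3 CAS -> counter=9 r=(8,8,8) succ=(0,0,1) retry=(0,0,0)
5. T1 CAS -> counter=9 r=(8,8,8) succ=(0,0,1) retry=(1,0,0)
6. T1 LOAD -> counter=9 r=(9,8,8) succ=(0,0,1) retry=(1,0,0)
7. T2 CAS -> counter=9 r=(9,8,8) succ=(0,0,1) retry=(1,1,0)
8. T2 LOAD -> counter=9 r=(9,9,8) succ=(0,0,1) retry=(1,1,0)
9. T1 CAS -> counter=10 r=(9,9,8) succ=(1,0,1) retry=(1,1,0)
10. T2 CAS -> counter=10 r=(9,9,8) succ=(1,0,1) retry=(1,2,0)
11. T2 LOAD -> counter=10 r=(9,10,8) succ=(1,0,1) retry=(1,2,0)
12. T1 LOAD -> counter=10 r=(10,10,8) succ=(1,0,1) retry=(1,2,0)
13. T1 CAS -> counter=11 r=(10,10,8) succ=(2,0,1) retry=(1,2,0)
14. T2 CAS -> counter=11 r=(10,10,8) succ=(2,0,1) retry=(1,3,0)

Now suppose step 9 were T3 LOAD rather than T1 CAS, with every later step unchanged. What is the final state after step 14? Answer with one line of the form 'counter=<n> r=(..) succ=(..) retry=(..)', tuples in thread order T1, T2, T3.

(re-executing from step 9 with the substitution; state before step 9: counter=9 r=(9,9,8) succ=(0,0,1) retry=(1,1,0))
9. T3 LOAD -> counter=9 r=(9,9,9) succ=(0,0,1) retry=(1,1,0)
10. T2 CAS -> counter=10 r=(9,9,9) succ=(0,1,1) retry=(1,1,0)
11. T2 LOAD -> counter=10 r=(9,10,9) succ=(0,1,1) retry=(1,1,0)
12. T1 LOAD -> counter=10 r=(10,10,9) succ=(0,1,1) retry=(1,1,0)
13. T1 CAS -> counter=11 r=(10,10,9) succ=(1,1,1) retry=(1,1,0)
14. T2 CAS -> counter=11 r=(10,10,9) succ=(1,1,1) retry=(1,2,0)

counter=11 r=(10,10,9) succ=(1,1,1) retry=(1,2,0)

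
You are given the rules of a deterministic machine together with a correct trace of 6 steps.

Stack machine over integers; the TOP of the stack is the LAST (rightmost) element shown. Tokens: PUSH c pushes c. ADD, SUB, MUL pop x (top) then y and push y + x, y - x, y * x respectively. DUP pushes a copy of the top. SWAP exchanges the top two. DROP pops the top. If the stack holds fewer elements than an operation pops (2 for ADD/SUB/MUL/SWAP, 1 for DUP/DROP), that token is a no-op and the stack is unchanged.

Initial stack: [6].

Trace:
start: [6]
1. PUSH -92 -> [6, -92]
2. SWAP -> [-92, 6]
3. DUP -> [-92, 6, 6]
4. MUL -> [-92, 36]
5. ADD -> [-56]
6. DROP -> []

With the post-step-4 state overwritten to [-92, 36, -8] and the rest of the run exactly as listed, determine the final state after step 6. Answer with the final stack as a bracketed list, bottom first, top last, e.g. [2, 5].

[-92]

state after step 4 := [-92, 36, -8]
5. ADD -> [-92, 28]
6. DROP -> [-92]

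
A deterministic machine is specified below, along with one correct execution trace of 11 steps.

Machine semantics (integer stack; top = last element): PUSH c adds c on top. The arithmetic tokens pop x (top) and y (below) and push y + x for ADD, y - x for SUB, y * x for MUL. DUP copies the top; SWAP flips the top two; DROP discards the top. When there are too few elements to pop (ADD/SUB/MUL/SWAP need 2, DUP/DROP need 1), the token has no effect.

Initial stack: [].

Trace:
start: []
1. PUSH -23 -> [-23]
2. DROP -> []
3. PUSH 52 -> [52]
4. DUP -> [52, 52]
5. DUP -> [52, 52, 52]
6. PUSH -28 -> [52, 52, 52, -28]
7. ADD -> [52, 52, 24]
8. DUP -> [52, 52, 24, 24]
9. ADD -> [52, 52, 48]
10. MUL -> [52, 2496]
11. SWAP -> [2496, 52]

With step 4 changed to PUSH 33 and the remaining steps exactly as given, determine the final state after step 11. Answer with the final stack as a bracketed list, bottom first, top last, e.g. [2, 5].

(re-executing from step 4 with the substitution; state before step 4: [52])
4. PUSH 33 -> [52, 33]
5. DUP -> [52, 33, 33]
6. PUSH -28 -> [52, 33, 33, -28]
7. ADD -> [52, 33, 5]
8. DUP -> [52, 33, 5, 5]
9. ADD -> [52, 33, 10]
10. MUL -> [52, 330]
11. SWAP -> [330, 52]

[330, 52]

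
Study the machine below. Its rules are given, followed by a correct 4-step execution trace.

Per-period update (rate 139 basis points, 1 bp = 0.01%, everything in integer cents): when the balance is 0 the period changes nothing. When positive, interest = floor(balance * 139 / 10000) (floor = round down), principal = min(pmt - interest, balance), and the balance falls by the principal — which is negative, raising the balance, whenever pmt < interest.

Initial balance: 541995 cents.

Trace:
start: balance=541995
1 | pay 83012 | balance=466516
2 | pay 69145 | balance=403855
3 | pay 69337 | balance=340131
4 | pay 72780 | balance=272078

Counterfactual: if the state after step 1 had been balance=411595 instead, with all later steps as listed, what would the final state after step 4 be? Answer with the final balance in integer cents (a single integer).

214836

state after step 1 := balance=411595
2 | pay 69145 | balance=348171
3 | pay 69337 | balance=283673
4 | pay 72780 | balance=214836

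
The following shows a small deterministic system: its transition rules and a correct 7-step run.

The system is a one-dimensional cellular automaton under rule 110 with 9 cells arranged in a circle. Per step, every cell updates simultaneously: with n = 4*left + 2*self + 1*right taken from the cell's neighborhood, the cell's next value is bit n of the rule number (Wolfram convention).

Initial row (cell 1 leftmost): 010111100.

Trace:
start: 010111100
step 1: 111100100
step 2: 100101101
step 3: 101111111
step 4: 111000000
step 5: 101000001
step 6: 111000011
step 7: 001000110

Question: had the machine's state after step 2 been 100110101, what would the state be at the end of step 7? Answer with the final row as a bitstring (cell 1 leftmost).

001000110

state after step 2 := 100110101
step 3: 101111111
step 4: 111000000
step 5: 101000001
step 6: 111000011
step 7: 001000110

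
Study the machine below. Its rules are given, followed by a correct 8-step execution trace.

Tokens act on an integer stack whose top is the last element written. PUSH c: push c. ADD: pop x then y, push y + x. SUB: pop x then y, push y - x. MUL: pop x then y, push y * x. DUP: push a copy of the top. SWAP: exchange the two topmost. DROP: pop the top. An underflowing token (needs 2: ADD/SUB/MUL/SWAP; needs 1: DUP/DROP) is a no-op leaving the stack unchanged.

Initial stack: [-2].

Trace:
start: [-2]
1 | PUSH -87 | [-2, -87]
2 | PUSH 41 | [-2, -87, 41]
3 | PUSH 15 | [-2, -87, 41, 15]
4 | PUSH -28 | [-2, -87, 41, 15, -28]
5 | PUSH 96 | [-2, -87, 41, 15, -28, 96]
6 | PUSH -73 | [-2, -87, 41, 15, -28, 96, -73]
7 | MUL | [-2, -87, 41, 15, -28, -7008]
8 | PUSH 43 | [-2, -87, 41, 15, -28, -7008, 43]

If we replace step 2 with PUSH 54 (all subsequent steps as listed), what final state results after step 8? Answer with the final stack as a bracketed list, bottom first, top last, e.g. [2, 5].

[-2, -87, 54, 15, -28, -7008, 43]

(re-executing from step 2 with the substitution; state before step 2: [-2, -87])
2 | PUSH 54 | [-2, -87, 54]
3 | PUSH 15 | [-2, -87, 54, 15]
4 | PUSH -28 | [-2, -87, 54, 15, -28]
5 | PUSH 96 | [-2, -87, 54, 15, -28, 96]
6 | PUSH -73 | [-2, -87, 54, 15, -28, 96, -73]
7 | MUL | [-2, -87, 54, 15, -28, -7008]
8 | PUSH 43 | [-2, -87, 54, 15, -28, -7008, 43]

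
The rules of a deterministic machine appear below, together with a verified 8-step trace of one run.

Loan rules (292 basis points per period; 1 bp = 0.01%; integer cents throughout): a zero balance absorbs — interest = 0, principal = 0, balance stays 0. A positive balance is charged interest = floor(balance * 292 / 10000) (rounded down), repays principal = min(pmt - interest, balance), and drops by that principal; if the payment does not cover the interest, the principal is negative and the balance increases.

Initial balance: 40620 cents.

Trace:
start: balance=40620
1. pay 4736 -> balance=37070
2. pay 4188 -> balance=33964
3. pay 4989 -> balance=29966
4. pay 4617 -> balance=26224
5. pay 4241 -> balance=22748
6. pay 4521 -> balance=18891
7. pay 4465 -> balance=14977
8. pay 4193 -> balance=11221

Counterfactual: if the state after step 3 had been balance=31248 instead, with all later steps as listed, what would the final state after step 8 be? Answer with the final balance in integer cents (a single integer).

state after step 3 := balance=31248
4. pay 4617 -> balance=27543
5. pay 4241 -> balance=24106
6. pay 4521 -> balance=20288
7. pay 4465 -> balance=16415
8. pay 4193 -> balance=12701

12701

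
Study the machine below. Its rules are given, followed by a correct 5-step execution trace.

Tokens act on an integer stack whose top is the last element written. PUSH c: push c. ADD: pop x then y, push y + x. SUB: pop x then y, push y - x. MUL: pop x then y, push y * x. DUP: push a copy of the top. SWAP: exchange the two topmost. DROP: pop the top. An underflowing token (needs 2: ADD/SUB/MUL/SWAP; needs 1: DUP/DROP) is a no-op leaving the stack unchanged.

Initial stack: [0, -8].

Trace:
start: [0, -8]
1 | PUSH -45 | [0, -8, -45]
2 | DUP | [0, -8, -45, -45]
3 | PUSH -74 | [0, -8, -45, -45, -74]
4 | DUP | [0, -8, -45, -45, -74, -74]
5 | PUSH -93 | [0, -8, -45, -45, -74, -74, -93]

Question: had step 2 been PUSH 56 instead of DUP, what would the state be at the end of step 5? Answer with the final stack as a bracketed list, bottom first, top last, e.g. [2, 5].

(re-executing from step 2 with the substitution; state before step 2: [0, -8, -45])
2 | PUSH 56 | [0, -8, -45, 56]
3 | PUSH -74 | [0, -8, -45, 56, -74]
4 | DUP | [0, -8, -45, 56, -74, -74]
5 | PUSH -93 | [0, -8, -45, 56, -74, -74, -93]

[0, -8, -45, 56, -74, -74, -93]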